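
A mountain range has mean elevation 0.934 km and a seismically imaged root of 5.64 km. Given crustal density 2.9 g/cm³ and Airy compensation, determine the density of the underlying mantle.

Airy balance: ρ_c h = (ρ_m − ρ_c) r → ρ_m = ρ_c (1 + h/r).
ρ_m = 2.9 × (1 + 0.934 km/5.64 km) = 3.38 g/cm³.

3.38 g/cm³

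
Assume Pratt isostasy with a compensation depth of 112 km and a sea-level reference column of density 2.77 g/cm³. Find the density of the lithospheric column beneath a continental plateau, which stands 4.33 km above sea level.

2.67 g/cm³

Pratt balance: ρ_ref D = ρ (D + h).
ρ = ρ_ref D/(D + h) = 2.77 × 112 km/(112 km + 4.33 km) = 2.67 g/cm³.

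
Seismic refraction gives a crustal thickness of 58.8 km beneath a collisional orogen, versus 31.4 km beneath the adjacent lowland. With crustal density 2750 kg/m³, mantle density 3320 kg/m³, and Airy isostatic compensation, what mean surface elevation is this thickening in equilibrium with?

Excess crust Δ = 58.8 km − 31.4 km = 27.4 km, split between elevation h and root r with h + r = Δ.
Airy balance ρ_c h = (ρ_m − ρ_c) r gives r = h ρ_c/(ρ_m − ρ_c), so h (1 + ρ_c/(ρ_m − ρ_c)) = Δ, i.e. h = Δ (ρ_m − ρ_c)/ρ_m.
h = 27.4 km × 570/3320 = 4.7 km.

4.7 km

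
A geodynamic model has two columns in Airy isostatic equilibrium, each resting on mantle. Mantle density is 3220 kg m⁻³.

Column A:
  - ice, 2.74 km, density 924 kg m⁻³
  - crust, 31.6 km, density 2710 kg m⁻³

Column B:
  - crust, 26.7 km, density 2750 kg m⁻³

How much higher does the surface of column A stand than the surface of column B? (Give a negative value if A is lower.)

For any compensation level in the mantle, the mantle terms cancel and isostasy reduces to e = (Σt_A − Σt_B) − (Σ(ρt)_A − Σ(ρt)_B) / ρ_m.
Σt_A = 34.34 km; Σt_B = 26.7 km; Σ(ρt)_A = 88167.76; Σ(ρt)_B = 73425 (in km·kg m⁻³).
e = (34.34 − 26.7) − (88167.76 − 73425) / 3220 = 3.06 km.

3.06 km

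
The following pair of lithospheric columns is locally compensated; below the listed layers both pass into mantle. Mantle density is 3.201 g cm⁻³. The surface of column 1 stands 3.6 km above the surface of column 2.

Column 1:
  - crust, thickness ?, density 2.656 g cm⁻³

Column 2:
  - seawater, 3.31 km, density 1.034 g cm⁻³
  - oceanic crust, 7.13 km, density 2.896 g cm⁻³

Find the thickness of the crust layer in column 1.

38.3 km

Take the compensation level at the base of the deeper column (depth z_c below the surface of column 1) and equate Σ ρ_i t_i down to z_c; mantle fills any gap and the z_c terms cancel.
Column 1: x×2.656 + (z_c − 0 − x)×3.201
Column 2: 3.6×0 + 3.31×1.034 + 7.13×2.896 + (z_c − 3.6 − 10.44)×3.201
The z_c×3.201 term appears on both sides and cancels. Collect the known terms of each column as K = Σ(ρt)_known − 3.201 × (depth of known layers): K_1 = 0 − 3.201×0 = 0; K_2 = 24.07102 − 3.201×(3.6 + 10.44) = −20.87102.
Balance: K_1 − x×(3.201 − 2.656) = K_2, so x = (K_1 − K_2)/(3.201 − 2.656) = 20.871/0.545 = 38.3 km.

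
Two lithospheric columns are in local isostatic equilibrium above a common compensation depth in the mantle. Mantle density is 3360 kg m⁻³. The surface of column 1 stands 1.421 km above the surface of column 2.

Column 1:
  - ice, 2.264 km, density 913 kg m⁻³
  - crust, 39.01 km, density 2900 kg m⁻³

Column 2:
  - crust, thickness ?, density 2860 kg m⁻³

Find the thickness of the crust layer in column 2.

Take the compensation level at the base of the deeper column (depth z_c below the surface of column 1) and equate Σ ρ_i t_i down to z_c; mantle fills any gap and the z_c terms cancel.
Column 1: 2.264×913 + 39.01×2900 + (z_c − 41.274)×3360
Column 2: 1.421×0 + x×2860 + (z_c − 1.421 − 0 − x)×3360
The z_c×3360 term appears on both sides and cancels. Collect the known terms of each column as K = Σ(ρt)_known − 3360 × (depth of known layers): K_1 = 115196.032 − 3360×41.274 = −23484.608; K_2 = 0 − 3360×(1.421 + 0) = −4774.56.
Balance: K_1 = K_2 − x×(3360 − 2860), so x = (K_2 − K_1)/(3360 − 2860) = 18710/500 = 37.4 km.

37.4 km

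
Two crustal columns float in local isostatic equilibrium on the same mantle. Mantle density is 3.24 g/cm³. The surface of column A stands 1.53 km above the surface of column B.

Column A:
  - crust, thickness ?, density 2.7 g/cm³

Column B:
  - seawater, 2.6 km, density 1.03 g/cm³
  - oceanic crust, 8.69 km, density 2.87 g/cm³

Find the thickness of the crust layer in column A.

25.8 km

Take the compensation level at the base of the deeper column (depth z_c below the surface of column A) and equate Σ ρ_i t_i down to z_c; mantle fills any gap and the z_c terms cancel.
Column A: x×2.7 + (z_c − 0 − x)×3.24
Column B: 1.53×0 + 2.6×1.03 + 8.69×2.87 + (z_c − 1.53 − 11.29)×3.24
The z_c×3.24 term appears on both sides and cancels. Collect the known terms of each column as K = Σ(ρt)_known − 3.24 × (depth of known layers): K_A = 0 − 3.24×0 = 0; K_B = 27.6183 − 3.24×(1.53 + 11.29) = −13.9185.
Balance: K_A − x×(3.24 − 2.7) = K_B, so x = (K_A − K_B)/(3.24 − 2.7) = 13.9185/0.54 = 25.8 km.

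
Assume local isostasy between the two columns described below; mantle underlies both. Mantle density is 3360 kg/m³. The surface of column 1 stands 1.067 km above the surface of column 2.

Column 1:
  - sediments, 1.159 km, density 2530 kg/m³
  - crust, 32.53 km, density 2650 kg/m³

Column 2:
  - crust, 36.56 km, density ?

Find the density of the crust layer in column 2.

Take the compensation level at the base of the deeper column (depth z_c below the surface of column 1) and equate Σ ρ_i t_i down to z_c; mantle fills any gap and the z_c terms cancel.
Column 1: 1.159×2530 + 32.53×2650 + (z_c − 33.689)×3360
Column 2: 1.067×0 + 36.56×ρ + (z_c − 1.067 − 36.56)×3360
The z_c×3360 term appears on both sides and cancels. Collect the known terms of each column as K = Σ(ρt)_known − 3360 × (depth of known layers): K_1 = 89136.77 − 3360×33.689 = −24058.27; K_2 = 0 − 3360×(1.067 + 36.56) = −126426.72.
Balance: K_1 = K_2 + 36.56×ρ, so ρ = (K_1 − K_2)/36.56 = 102368/36.56 = 2800 kg/m³.

2800 kg/m³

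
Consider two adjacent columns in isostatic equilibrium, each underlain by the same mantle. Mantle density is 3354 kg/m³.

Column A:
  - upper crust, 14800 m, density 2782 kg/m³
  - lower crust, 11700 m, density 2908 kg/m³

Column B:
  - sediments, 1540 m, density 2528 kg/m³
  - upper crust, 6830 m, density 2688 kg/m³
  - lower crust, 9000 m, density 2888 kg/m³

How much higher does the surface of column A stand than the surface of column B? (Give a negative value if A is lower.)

For any compensation level in the mantle, the mantle terms cancel and isostasy reduces to e = (Σt_A − Σt_B) − (Σ(ρt)_A − Σ(ρt)_B) / ρ_m.
Σt_A = 26500 m; Σt_B = 17370 m; Σ(ρt)_A = 75197200; Σ(ρt)_B = 48244160 (in m·kg/m³).
e = (26500 − 17370) − (75197200 − 48244160) / 3354 = 1090 m.

1090 m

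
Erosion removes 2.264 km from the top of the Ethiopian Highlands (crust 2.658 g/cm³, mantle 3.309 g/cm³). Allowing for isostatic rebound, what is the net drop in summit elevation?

Rebound u = e ρ_c/ρ_m = 2.264 km × 2.658/3.309 = 1.819 km.
Net surface drop = e − u = 2.264 km − 1.819 km = e (ρ_m − ρ_c)/ρ_m = 0.445 km.

0.445 km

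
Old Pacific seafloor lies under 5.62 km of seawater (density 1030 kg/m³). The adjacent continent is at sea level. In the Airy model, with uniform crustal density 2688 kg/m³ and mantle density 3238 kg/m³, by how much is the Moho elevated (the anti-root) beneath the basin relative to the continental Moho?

By Archimedes' principle applied to the lithosphere: replacing crust with seawater at the top is compensated by replacing crust with mantle at the base: d (ρ_c − ρ_w) = a (ρ_m − ρ_c).
a = d (ρ_c − ρ_w)/(ρ_m − ρ_c) = 5.62 km × 1658/550 = 16.9 km.

16.9 km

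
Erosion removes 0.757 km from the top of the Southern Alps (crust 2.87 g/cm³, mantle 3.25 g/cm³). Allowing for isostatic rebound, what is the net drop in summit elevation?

Rebound u = e ρ_c/ρ_m = 0.757 km × 2.87/3.25 = 0.6685 km.
Net surface drop = e − u = 0.757 km − 0.6685 km = e (ρ_m − ρ_c)/ρ_m = 0.0885 km.

0.0885 km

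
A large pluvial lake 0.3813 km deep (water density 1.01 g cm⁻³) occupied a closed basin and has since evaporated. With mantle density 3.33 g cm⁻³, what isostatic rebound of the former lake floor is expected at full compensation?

0.116 km

u = d ρ_w/ρ_m = 0.3813 km × 1.01/3.33 = 0.116 km.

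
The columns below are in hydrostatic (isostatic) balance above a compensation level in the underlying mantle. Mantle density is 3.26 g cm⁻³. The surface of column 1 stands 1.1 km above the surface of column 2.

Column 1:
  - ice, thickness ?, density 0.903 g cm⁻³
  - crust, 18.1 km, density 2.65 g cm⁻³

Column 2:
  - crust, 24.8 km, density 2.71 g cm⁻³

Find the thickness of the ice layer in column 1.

Take the compensation level at the base of the deeper column (depth z_c below the surface of column 1) and equate Σ ρ_i t_i down to z_c; mantle fills any gap and the z_c terms cancel.
Column 1: x×0.903 + 18.1×2.65 + (z_c − 18.1 − x)×3.26
Column 2: 1.1×0 + 24.8×2.71 + (z_c − 1.1 − 24.8)×3.26
The z_c×3.26 term appears on both sides and cancels. Collect the known terms of each column as K = Σ(ρt)_known − 3.26 × (depth of known layers): K_1 = 47.965 − 3.26×18.1 = −11.041; K_2 = 67.208 − 3.26×(1.1 + 24.8) = −17.226.
Balance: K_1 − x×(3.26 − 0.903) = K_2, so x = (K_1 − K_2)/(3.26 − 0.903) = 6.185/2.357 = 2.62 km.

2.62 km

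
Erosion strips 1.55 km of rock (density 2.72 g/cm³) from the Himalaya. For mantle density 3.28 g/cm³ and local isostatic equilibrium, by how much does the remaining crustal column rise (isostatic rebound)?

1.29 km

Unloading: uplift u = e ρ_c/ρ_m = 1.55 km × 2.72/3.28 = 1.29 km.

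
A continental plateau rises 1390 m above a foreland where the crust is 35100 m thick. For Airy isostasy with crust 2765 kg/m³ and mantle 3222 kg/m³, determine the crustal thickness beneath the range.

44900 m

Root depth r = h ρ_c / (ρ_m − ρ_c) = 1390 m × 2765 / 457 = 8410 m.
Total thickness = T + h + r = 35100 m + 1390 m + 8410 m = 44900 m.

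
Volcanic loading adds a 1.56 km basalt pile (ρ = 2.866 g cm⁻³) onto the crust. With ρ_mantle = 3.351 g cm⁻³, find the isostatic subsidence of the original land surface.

Subaerial loading: s = t ρ_load / ρ_m.
s = 1.56 km × 2.866/3.351 = 1.33 km.

1.33 km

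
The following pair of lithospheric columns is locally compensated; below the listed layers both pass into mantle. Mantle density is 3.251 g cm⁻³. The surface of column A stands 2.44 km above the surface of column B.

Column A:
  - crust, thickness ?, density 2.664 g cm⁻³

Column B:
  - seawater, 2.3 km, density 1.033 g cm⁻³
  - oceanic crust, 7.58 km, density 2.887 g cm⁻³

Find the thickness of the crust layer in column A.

26.9 km

Take the compensation level at the base of the deeper column (depth z_c below the surface of column A) and equate Σ ρ_i t_i down to z_c; mantle fills any gap and the z_c terms cancel.
Column A: x×2.664 + (z_c − 0 − x)×3.251
Column B: 2.44×0 + 2.3×1.033 + 7.58×2.887 + (z_c − 2.44 − 9.88)×3.251
The z_c×3.251 term appears on both sides and cancels. Collect the known terms of each column as K = Σ(ρt)_known − 3.251 × (depth of known layers): K_A = 0 − 3.251×0 = 0; K_B = 24.25936 − 3.251×(2.44 + 9.88) = −15.79296.
Balance: K_A − x×(3.251 − 2.664) = K_B, so x = (K_A − K_B)/(3.251 − 2.664) = 15.793/0.587 = 26.9 km.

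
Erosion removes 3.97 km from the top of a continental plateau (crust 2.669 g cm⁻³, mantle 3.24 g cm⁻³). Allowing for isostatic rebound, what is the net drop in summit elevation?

0.7 km

Rebound u = e ρ_c/ρ_m = 3.97 km × 2.669/3.24 = 3.27 km.
Net surface drop = e − u = 3.97 km − 3.27 km = e (ρ_m − ρ_c)/ρ_m = 0.7 km.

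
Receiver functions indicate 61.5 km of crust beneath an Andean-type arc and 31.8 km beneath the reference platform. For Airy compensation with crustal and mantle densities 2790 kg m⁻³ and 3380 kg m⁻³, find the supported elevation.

Excess crust Δ = 61.5 km − 31.8 km = 29.7 km, split between elevation h and root r with h + r = Δ.
Airy balance ρ_c h = (ρ_m − ρ_c) r gives r = h ρ_c/(ρ_m − ρ_c), so h (1 + ρ_c/(ρ_m − ρ_c)) = Δ, i.e. h = Δ (ρ_m − ρ_c)/ρ_m.
h = 29.7 km × 590/3380 = 5.18 km.

5.18 km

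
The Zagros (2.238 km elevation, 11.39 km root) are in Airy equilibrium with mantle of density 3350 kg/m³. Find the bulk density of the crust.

ρ_c h = (ρ_m − ρ_c) r → ρ_c (h + r) = ρ_m r → ρ_c = ρ_m r / (h + r).
ρ_c = 3350 × 11.39 km / (2.238 km + 11.39 km) = 2800 kg/m³.

2800 kg/m³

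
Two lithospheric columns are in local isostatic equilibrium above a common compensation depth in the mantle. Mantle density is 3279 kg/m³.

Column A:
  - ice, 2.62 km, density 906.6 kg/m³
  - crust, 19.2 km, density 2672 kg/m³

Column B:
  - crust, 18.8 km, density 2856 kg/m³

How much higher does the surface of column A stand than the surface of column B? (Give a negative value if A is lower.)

3.02 km

For any compensation level in the mantle, the mantle terms cancel and isostasy reduces to e = (Σt_A − Σt_B) − (Σ(ρt)_A − Σ(ρt)_B) / ρ_m.
Σt_A = 21.82 km; Σt_B = 18.8 km; Σ(ρt)_A = 53677.692; Σ(ρt)_B = 53692.8 (in km·kg/m³).
e = (21.82 − 18.8) − (53677.692 − 53692.8) / 3279 = 3.02 km.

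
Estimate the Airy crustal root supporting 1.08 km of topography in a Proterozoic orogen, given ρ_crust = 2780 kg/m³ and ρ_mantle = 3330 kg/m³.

By Archimedes' principle applied to the lithosphere: the weight of the topography is balanced by the buoyancy of the root, ρ_c h = (ρ_m − ρ_c) r.
r = h · ρ_c / (ρ_m − ρ_c) = 1.08 km × 2780 / (3330 − 2780) = 5.46 km.

5.46 km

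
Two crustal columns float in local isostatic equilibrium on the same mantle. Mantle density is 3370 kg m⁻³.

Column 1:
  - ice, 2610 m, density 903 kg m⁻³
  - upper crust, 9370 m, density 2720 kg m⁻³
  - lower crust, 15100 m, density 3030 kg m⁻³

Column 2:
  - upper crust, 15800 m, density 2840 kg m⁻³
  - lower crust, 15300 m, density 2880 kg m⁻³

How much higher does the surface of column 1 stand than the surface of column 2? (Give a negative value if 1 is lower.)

532 m

For any compensation level in the mantle, the mantle terms cancel and isostasy reduces to e = (Σt_1 − Σt_2) − (Σ(ρt)_1 − Σ(ρt)_2) / ρ_m.
Σt_1 = 27080 m; Σt_2 = 31100 m; Σ(ρt)_1 = 73596230; Σ(ρt)_2 = 88936000 (in m·kg m⁻³).
e = (27080 − 31100) − (73596230 − 88936000) / 3370 = 532 m.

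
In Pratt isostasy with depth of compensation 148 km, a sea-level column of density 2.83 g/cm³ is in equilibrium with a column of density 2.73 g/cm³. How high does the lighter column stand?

ρ_ref D = ρ (D + h) → h = D (ρ_ref − ρ)/ρ.
h = 148 km × (2.83 − 2.73)/2.73 = 5.42 km.

5.42 km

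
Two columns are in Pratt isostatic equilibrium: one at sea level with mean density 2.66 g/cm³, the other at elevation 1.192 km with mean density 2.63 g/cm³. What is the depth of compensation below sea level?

104 km

ρ_ref D = ρ (D + h) → D (ρ_ref − ρ) = ρ h.
D = ρ h/(ρ_ref − ρ) = 2.63 × 1.192 km/(2.66 − 2.63) = 104 km.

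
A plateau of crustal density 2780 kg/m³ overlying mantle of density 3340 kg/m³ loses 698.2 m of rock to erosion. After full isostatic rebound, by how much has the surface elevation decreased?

117 m

Rebound u = e ρ_c/ρ_m = 698.2 m × 2780/3340 = 581.1 m.
Net surface drop = e − u = 698.2 m − 581.1 m = e (ρ_m − ρ_c)/ρ_m = 117 m.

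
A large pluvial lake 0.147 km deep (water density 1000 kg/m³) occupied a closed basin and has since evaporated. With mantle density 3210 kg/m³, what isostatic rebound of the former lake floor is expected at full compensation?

u = d ρ_w/ρ_m = 0.147 km × 1000/3210 = 0.0458 km.

0.0458 km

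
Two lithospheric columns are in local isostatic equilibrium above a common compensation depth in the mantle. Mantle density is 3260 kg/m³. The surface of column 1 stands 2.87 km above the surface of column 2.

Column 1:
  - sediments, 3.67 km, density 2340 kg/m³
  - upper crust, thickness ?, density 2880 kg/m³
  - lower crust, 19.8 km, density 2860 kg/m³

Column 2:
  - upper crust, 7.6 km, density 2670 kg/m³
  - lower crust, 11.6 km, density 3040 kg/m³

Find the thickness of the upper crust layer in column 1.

Take the compensation level at the base of the deeper column (depth z_c below the surface of column 1) and equate Σ ρ_i t_i down to z_c; mantle fills any gap and the z_c terms cancel.
Column 1: 3.67×2340 + x×2880 + 19.8×2860 + (z_c − 23.47 − x)×3260
Column 2: 2.87×0 + 7.6×2670 + 11.6×3040 + (z_c − 2.87 − 19.2)×3260
The z_c×3260 term appears on both sides and cancels. Collect the known terms of each column as K = Σ(ρt)_known − 3260 × (depth of known layers): K_1 = 65215.8 − 3260×23.47 = −11296.4; K_2 = 55556 − 3260×(2.87 + 19.2) = −16392.2.
Balance: K_1 − x×(3260 − 2880) = K_2, so x = (K_1 − K_2)/(3260 − 2880) = 5095.8/380 = 13.4 km.

13.4 km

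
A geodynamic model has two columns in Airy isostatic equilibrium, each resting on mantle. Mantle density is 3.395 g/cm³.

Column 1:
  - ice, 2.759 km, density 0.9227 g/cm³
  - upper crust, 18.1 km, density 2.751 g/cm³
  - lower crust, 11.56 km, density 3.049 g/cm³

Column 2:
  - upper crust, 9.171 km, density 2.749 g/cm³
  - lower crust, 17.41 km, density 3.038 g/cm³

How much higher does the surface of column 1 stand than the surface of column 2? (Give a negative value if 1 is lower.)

3.04 km

For any compensation level in the mantle, the mantle terms cancel and isostasy reduces to e = (Σt_1 − Σt_2) − (Σ(ρt)_1 − Σ(ρt)_2) / ρ_m.
Σt_1 = 32.419 km; Σt_2 = 26.581 km; Σ(ρt)_1 = 87.5852693; Σ(ρt)_2 = 78.102659 (in km·g/cm³).
e = (32.419 − 26.581) − (87.5852693 − 78.102659) / 3.395 = 3.04 km.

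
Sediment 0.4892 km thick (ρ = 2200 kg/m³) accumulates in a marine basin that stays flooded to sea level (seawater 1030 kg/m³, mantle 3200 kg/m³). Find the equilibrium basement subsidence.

0.264 km

Submarine loading: the sediment displaces seawater, and the subsidence is in turn flooded, so s (ρ_m − ρ_w) = t (ρ_sed − ρ_w).
s = 0.4892 km × (2200 − 1030) / (3200 − 1030) = 0.264 km.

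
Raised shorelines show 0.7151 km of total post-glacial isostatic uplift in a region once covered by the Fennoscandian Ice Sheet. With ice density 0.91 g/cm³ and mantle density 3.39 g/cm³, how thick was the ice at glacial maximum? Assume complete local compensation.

u = t ρ_ice/ρ_m → t = u ρ_m/ρ_ice = 0.7151 km × 3.39/0.91 = 2.66 km.

2.66 km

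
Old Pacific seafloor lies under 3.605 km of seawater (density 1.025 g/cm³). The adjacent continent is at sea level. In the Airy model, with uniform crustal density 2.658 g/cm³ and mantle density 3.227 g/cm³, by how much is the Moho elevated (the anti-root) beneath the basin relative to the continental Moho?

Equating mass per unit area of the two columns: replacing crust with seawater at the top is compensated by replacing crust with mantle at the base: d (ρ_c − ρ_w) = a (ρ_m − ρ_c).
a = d (ρ_c − ρ_w)/(ρ_m − ρ_c) = 3.605 km × 1.633/0.569 = 10.3 km.

10.3 km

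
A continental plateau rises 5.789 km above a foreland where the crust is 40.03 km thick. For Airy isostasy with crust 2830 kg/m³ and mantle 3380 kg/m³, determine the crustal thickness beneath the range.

75.6 km

Root depth r = h ρ_c / (ρ_m − ρ_c) = 5.789 km × 2830 / 550 = 29.79 km.
Total thickness = T + h + r = 40.03 km + 5.789 km + 29.79 km = 75.6 km.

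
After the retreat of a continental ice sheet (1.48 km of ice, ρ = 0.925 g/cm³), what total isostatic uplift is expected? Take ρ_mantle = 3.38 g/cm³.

Removing the load lets mantle flow back in; uplift u satisfies ρ_ice t = ρ_m u.
u = t ρ_ice/ρ_m = 1.48 km × 0.925/3.38 = 0.405 km.

0.405 km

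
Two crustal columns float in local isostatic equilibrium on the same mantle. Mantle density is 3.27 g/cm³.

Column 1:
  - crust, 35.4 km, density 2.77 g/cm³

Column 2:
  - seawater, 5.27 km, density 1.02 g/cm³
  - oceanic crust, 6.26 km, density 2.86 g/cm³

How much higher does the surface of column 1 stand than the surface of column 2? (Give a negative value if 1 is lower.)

1 km

For any compensation level in the mantle, the mantle terms cancel and isostasy reduces to e = (Σt_1 − Σt_2) − (Σ(ρt)_1 − Σ(ρt)_2) / ρ_m.
Σt_1 = 35.4 km; Σt_2 = 11.53 km; Σ(ρt)_1 = 98.058; Σ(ρt)_2 = 23.279 (in km·g/cm³).
e = (35.4 − 11.53) − (98.058 − 23.279) / 3.27 = 1 km.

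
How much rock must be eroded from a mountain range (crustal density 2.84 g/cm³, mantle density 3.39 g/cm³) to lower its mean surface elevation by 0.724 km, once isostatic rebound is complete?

4.46 km

Net drop Δ = e − u = e − e ρ_c/ρ_m = e (ρ_m − ρ_c)/ρ_m.
e = Δ ρ_m/(ρ_m − ρ_c) = 0.724 km × 3.39/0.55 = 4.46 km.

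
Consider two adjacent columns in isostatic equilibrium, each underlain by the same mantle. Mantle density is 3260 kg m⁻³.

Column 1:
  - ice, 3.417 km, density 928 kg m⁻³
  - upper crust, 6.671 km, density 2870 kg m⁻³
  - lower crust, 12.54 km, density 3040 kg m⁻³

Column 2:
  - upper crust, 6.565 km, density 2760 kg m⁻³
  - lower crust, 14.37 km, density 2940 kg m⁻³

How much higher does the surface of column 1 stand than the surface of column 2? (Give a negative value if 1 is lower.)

1.67 km

For any compensation level in the mantle, the mantle terms cancel and isostasy reduces to e = (Σt_1 − Σt_2) − (Σ(ρt)_1 − Σ(ρt)_2) / ρ_m.
Σt_1 = 22.628 km; Σt_2 = 20.935 km; Σ(ρt)_1 = 60438.346; Σ(ρt)_2 = 60367.2 (in km·kg m⁻³).
e = (22.628 − 20.935) − (60438.346 − 60367.2) / 3260 = 1.67 km.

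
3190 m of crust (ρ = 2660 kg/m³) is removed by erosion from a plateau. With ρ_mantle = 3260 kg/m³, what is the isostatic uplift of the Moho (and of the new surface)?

Unloading: uplift u = e ρ_c/ρ_m = 3190 m × 2660/3260 = 2600 m.

2600 m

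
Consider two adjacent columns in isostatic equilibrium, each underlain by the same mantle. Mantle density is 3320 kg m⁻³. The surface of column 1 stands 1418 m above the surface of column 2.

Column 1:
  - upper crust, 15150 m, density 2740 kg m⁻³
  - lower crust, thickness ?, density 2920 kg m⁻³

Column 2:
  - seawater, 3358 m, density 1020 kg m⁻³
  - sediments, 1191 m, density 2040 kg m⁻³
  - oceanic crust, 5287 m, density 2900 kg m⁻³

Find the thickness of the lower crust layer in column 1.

18500 m

Take the compensation level at the base of the deeper column (depth z_c below the surface of column 1) and equate Σ ρ_i t_i down to z_c; mantle fills any gap and the z_c terms cancel.
Column 1: 15150×2740 + x×2920 + (z_c − 15150 − x)×3320
Column 2: 1418×0 + 3358×1020 + 1191×2040 + 5287×2900 + (z_c − 1418 − 9836)×3320
The z_c×3320 term appears on both sides and cancels. Collect the known terms of each column as K = Σ(ρt)_known − 3320 × (depth of known layers): K_1 = 41511000 − 3320×15150 = −8787000; K_2 = 21187100 − 3320×(1418 + 9836) = −16176180.
Balance: K_1 − x×(3320 − 2920) = K_2, so x = (K_1 − K_2)/(3320 − 2920) = 7389180/400 = 18500 m.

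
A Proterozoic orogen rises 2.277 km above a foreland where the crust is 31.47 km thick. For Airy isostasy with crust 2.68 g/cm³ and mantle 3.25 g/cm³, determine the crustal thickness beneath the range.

44.5 km

Root depth r = h ρ_c / (ρ_m − ρ_c) = 2.277 km × 2.68 / 0.57 = 10.71 km.
Total thickness = T + h + r = 31.47 km + 2.277 km + 10.71 km = 44.5 km.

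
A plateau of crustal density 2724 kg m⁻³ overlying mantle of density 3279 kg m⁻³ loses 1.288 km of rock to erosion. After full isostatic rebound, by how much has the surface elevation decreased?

Rebound u = e ρ_c/ρ_m = 1.288 km × 2724/3279 = 1.07 km.
Net surface drop = e − u = 1.288 km − 1.07 km = e (ρ_m − ρ_c)/ρ_m = 0.218 km.

0.218 km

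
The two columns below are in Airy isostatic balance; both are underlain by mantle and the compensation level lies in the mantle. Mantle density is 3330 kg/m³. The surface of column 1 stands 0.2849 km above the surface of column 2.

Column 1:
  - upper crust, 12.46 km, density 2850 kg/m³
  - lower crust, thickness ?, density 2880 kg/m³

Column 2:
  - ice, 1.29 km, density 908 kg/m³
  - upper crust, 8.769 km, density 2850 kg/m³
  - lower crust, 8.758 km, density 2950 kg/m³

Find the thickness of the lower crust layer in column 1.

Take the compensation level at the base of the deeper column (depth z_c below the surface of column 1) and equate Σ ρ_i t_i down to z_c; mantle fills any gap and the z_c terms cancel.
Column 1: 12.46×2850 + x×2880 + (z_c − 12.46 − x)×3330
Column 2: 0.2849×0 + 1.29×908 + 8.769×2850 + 8.758×2950 + (z_c − 0.2849 − 18.817)×3330
The z_c×3330 term appears on both sides and cancels. Collect the known terms of each column as K = Σ(ρt)_known − 3330 × (depth of known layers): K_1 = 35511 − 3330×12.46 = −5980.8; K_2 = 51999.07 − 3330×(0.2849 + 18.817) = −11610.257.
Balance: K_1 − x×(3330 − 2880) = K_2, so x = (K_1 − K_2)/(3330 − 2880) = 5629.46/450 = 12.5 km.

12.5 km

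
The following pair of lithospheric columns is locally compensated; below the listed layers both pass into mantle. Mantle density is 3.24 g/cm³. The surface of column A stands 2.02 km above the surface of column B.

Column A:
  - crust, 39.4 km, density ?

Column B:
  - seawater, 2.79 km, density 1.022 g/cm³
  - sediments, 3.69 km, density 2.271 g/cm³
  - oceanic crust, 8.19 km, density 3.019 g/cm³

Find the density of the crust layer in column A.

Take the compensation level at the base of the deeper column (depth z_c below the surface of column A) and equate Σ ρ_i t_i down to z_c; mantle fills any gap and the z_c terms cancel.
Column A: 39.4×ρ + (z_c − 39.4)×3.24
Column B: 2.02×0 + 2.79×1.022 + 3.69×2.271 + 8.19×3.019 + (z_c − 2.02 − 14.67)×3.24
The z_c×3.24 term appears on both sides and cancels. Collect the known terms of each column as K = Σ(ρt)_known − 3.24 × (depth of known layers): K_A = 0 − 3.24×39.4 = −127.656; K_B = 35.95698 − 3.24×(2.02 + 14.67) = −18.11862.
Balance: K_A + 39.4×ρ = K_B, so ρ = (K_B − K_A)/39.4 = 109.537/39.4 = 2.78 g/cm³.

2.78 g/cm³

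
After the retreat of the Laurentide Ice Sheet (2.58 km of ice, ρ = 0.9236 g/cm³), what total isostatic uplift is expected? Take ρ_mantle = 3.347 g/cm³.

0.712 km

Removing the load lets mantle flow back in; uplift u satisfies ρ_ice t = ρ_m u.
u = t ρ_ice/ρ_m = 2.58 km × 0.9236/3.347 = 0.712 km.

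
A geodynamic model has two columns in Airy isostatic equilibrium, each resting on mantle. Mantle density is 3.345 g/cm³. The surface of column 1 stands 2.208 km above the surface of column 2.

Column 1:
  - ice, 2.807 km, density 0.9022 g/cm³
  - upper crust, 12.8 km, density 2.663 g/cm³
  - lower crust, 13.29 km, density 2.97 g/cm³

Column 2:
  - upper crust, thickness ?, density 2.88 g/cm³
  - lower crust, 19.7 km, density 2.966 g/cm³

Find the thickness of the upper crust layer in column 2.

Take the compensation level at the base of the deeper column (depth z_c below the surface of column 1) and equate Σ ρ_i t_i down to z_c; mantle fills any gap and the z_c terms cancel.
Column 1: 2.807×0.9022 + 12.8×2.663 + 13.29×2.97 + (z_c − 28.897)×3.345
Column 2: 2.208×0 + x×2.88 + 19.7×2.966 + (z_c − 2.208 − 19.7 − x)×3.345
The z_c×3.345 term appears on both sides and cancels. Collect the known terms of each column as K = Σ(ρt)_known − 3.345 × (depth of known layers): K_1 = 76.0901754 − 3.345×28.897 = −20.5702896; K_2 = 58.4302 − 3.345×(2.208 + 19.7) = −14.85206.
Balance: K_1 = K_2 − x×(3.345 − 2.88), so x = (K_2 − K_1)/(3.345 − 2.88) = 5.71823/0.465 = 12.3 km.

12.3 km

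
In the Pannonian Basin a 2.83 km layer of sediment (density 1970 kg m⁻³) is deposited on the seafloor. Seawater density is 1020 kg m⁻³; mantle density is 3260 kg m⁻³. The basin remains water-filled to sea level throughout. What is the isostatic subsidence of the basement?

Submarine loading: the sediment displaces seawater, and the subsidence is in turn flooded, so s (ρ_m − ρ_w) = t (ρ_sed − ρ_w).
s = 2.83 km × (1970 − 1020) / (3260 − 1020) = 1.2 km.

1.2 km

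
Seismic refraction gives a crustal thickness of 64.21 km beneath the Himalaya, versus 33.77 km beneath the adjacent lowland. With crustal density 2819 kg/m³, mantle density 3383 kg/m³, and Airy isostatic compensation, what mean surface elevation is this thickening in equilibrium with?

5.07 km

Excess crust Δ = 64.21 km − 33.77 km = 30.44 km, split between elevation h and root r with h + r = Δ.
Airy balance ρ_c h = (ρ_m − ρ_c) r gives r = h ρ_c/(ρ_m − ρ_c), so h (1 + ρ_c/(ρ_m − ρ_c)) = Δ, i.e. h = Δ (ρ_m − ρ_c)/ρ_m.
h = 30.44 km × 564/3383 = 5.07 km.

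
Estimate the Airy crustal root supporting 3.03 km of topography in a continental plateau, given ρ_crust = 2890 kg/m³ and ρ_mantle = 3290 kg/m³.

By Archimedes' principle applied to the lithosphere: the weight of the topography is balanced by the buoyancy of the root, ρ_c h = (ρ_m − ρ_c) r.
r = h · ρ_c / (ρ_m − ρ_c) = 3.03 km × 2890 / (3290 − 2890) = 21.9 km.

21.9 km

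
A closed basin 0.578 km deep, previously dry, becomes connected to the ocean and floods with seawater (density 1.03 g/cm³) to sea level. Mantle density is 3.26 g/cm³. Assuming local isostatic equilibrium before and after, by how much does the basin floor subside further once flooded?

After flooding the water column is d + s deep. Its weight must equal the weight of mantle displaced by the extra subsidence s: (d + s) ρ_w = s ρ_m.
s = d ρ_w / (ρ_m − ρ_w) = 0.578 km × 1.03/(3.26 − 1.03) = 0.267 km.

0.267 km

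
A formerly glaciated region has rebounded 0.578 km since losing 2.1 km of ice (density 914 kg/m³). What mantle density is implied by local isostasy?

ρ_m = ρ_ice t / u = 914 × 2.1 km/0.578 km = 3320 kg/m³.

3320 kg/m³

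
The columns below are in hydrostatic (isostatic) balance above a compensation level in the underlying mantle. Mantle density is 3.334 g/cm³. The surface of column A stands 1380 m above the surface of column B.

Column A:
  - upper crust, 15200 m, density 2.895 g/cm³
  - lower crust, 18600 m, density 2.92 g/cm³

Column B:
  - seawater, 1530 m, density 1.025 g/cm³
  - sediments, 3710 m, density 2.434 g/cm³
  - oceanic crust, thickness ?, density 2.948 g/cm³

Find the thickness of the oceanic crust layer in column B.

7510 m

Take the compensation level at the base of the deeper column (depth z_c below the surface of column A) and equate Σ ρ_i t_i down to z_c; mantle fills any gap and the z_c terms cancel.
Column A: 15200×2.895 + 18600×2.92 + (z_c − 33800)×3.334
Column B: 1380×0 + 1530×1.025 + 3710×2.434 + x×2.948 + (z_c − 1380 − 5240 − x)×3.334
The z_c×3.334 term appears on both sides and cancels. Collect the known terms of each column as K = Σ(ρt)_known − 3.334 × (depth of known layers): K_A = 98316 − 3.334×33800 = −14373.2; K_B = 10598.39 − 3.334×(1380 + 5240) = −11472.69.
Balance: K_A = K_B − x×(3.334 − 2.948), so x = (K_B − K_A)/(3.334 − 2.948) = 2900.51/0.386 = 7510 m.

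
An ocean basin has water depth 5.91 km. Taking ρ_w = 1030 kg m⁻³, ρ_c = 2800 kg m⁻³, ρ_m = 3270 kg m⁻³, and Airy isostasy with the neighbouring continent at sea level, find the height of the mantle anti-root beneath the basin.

22.3 km

In Airy isostatic equilibrium: replacing crust with seawater at the top is compensated by replacing crust with mantle at the base: d (ρ_c − ρ_w) = a (ρ_m − ρ_c).
a = d (ρ_c − ρ_w)/(ρ_m − ρ_c) = 5.91 km × 1770/470 = 22.3 km.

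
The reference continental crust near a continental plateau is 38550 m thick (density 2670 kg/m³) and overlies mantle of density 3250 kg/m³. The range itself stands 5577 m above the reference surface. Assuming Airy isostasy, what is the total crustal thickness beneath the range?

Root depth r = h ρ_c / (ρ_m − ρ_c) = 5577 m × 2670 / 580 = 25670 m.
Total thickness = T + h + r = 38550 m + 5577 m + 25670 m = 69800 m.

69800 m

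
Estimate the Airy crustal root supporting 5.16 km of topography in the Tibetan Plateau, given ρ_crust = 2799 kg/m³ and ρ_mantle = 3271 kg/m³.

30.6 km

In Airy isostatic equilibrium: the weight of the topography is balanced by the buoyancy of the root, ρ_c h = (ρ_m − ρ_c) r.
r = h · ρ_c / (ρ_m − ρ_c) = 5.16 km × 2799 / (3271 − 2799) = 30.6 km.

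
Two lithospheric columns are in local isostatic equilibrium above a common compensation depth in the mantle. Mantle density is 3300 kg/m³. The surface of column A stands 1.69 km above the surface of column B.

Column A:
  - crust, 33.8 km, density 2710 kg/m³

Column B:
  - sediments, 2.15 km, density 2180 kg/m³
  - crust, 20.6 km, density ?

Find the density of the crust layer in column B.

Take the compensation level at the base of the deeper column (depth z_c below the surface of column A) and equate Σ ρ_i t_i down to z_c; mantle fills any gap and the z_c terms cancel.
Column A: 33.8×2710 + (z_c − 33.8)×3300
Column B: 1.69×0 + 2.15×2180 + 20.6×ρ + (z_c − 1.69 − 22.75)×3300
The z_c×3300 term appears on both sides and cancels. Collect the known terms of each column as K = Σ(ρt)_known − 3300 × (depth of known layers): K_A = 91598 − 3300×33.8 = −19942; K_B = 4687 − 3300×(1.69 + 22.75) = −75965.
Balance: K_A = K_B + 20.6×ρ, so ρ = (K_A − K_B)/20.6 = 56023/20.6 = 2720 kg/m³.

2720 kg/m³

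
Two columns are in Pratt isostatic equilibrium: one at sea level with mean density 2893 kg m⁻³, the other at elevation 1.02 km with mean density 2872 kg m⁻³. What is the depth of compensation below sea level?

ρ_ref D = ρ (D + h) → D (ρ_ref − ρ) = ρ h.
D = ρ h/(ρ_ref − ρ) = 2872 × 1.02 km/(2893 − 2872) = 139 km.

139 km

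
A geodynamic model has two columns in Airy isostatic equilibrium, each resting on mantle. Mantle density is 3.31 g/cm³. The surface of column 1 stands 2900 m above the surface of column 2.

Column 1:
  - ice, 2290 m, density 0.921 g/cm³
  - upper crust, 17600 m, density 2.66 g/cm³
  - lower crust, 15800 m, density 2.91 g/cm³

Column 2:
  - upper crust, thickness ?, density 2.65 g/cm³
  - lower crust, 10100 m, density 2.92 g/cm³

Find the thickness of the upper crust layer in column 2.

14700 m

Take the compensation level at the base of the deeper column (depth z_c below the surface of column 1) and equate Σ ρ_i t_i down to z_c; mantle fills any gap and the z_c terms cancel.
Column 1: 2290×0.921 + 17600×2.66 + 15800×2.91 + (z_c − 35690)×3.31
Column 2: 2900×0 + x×2.65 + 10100×2.92 + (z_c − 2900 − 10100 − x)×3.31
The z_c×3.31 term appears on both sides and cancels. Collect the known terms of each column as K = Σ(ρt)_known − 3.31 × (depth of known layers): K_1 = 94903.09 − 3.31×35690 = −23230.81; K_2 = 29492 − 3.31×(2900 + 10100) = −13538.
Balance: K_1 = K_2 − x×(3.31 − 2.65), so x = (K_2 − K_1)/(3.31 − 2.65) = 9692.81/0.66 = 14700 m.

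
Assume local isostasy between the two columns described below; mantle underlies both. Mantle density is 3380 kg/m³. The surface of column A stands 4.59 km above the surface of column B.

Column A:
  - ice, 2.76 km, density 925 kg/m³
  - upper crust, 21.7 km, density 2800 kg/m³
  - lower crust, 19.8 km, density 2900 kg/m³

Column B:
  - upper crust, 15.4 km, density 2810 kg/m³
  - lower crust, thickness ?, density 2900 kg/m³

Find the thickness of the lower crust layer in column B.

Take the compensation level at the base of the deeper column (depth z_c below the surface of column A) and equate Σ ρ_i t_i down to z_c; mantle fills any gap and the z_c terms cancel.
Column A: 2.76×925 + 21.7×2800 + 19.8×2900 + (z_c − 44.26)×3380
Column B: 4.59×0 + 15.4×2810 + x×2900 + (z_c − 4.59 − 15.4 − x)×3380
The z_c×3380 term appears on both sides and cancels. Collect the known terms of each column as K = Σ(ρt)_known − 3380 × (depth of known layers): K_A = 120733 − 3380×44.26 = −28865.8; K_B = 43274 − 3380×(4.59 + 15.4) = −24292.2.
Balance: K_A = K_B − x×(3380 − 2900), so x = (K_B − K_A)/(3380 − 2900) = 4573.6/480 = 9.53 km.

9.53 km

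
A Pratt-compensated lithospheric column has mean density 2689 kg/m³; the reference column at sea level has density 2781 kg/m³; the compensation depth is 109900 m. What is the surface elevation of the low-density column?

3760 m

ρ_ref D = ρ (D + h) → h = D (ρ_ref − ρ)/ρ.
h = 109900 m × (2781 − 2689)/2689 = 3760 m.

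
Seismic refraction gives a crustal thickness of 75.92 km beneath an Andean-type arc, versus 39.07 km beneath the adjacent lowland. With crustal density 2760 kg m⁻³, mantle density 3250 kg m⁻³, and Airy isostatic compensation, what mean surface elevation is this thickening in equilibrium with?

5.56 km

Excess crust Δ = 75.92 km − 39.07 km = 36.85 km, split between elevation h and root r with h + r = Δ.
Airy balance ρ_c h = (ρ_m − ρ_c) r gives r = h ρ_c/(ρ_m − ρ_c), so h (1 + ρ_c/(ρ_m − ρ_c)) = Δ, i.e. h = Δ (ρ_m − ρ_c)/ρ_m.
h = 36.85 km × 490/3250 = 5.56 km.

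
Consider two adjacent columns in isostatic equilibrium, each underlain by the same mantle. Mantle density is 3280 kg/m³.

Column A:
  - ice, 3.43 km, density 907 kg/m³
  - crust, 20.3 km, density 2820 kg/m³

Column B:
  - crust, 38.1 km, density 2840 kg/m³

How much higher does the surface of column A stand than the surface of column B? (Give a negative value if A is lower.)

0.217 km

For any compensation level in the mantle, the mantle terms cancel and isostasy reduces to e = (Σt_A − Σt_B) − (Σ(ρt)_A − Σ(ρt)_B) / ρ_m.
Σt_A = 23.73 km; Σt_B = 38.1 km; Σ(ρt)_A = 60357.01; Σ(ρt)_B = 108204 (in km·kg/m³).
e = (23.73 − 38.1) − (60357.01 − 108204) / 3280 = 0.217 km.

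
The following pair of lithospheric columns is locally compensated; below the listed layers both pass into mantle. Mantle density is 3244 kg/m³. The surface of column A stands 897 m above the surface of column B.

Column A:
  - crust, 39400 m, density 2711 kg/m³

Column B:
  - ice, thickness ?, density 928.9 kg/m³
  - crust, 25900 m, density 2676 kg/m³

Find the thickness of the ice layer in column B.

Take the compensation level at the base of the deeper column (depth z_c below the surface of column A) and equate Σ ρ_i t_i down to z_c; mantle fills any gap and the z_c terms cancel.
Column A: 39400×2711 + (z_c − 39400)×3244
Column B: 897×0 + x×928.9 + 25900×2676 + (z_c − 897 − 25900 − x)×3244
The z_c×3244 term appears on both sides and cancels. Collect the known terms of each column as K = Σ(ρt)_known − 3244 × (depth of known layers): K_A = 106813400 − 3244×39400 = −21000200; K_B = 69308400 − 3244×(897 + 25900) = −17621068.
Balance: K_A = K_B − x×(3244 − 928.9), so x = (K_B − K_A)/(3244 − 928.9) = 3379130/2315.1 = 1460 m.

1460 m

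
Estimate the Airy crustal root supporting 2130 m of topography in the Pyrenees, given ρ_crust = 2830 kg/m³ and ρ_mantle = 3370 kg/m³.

For local isostatic compensation: the weight of the topography is balanced by the buoyancy of the root, ρ_c h = (ρ_m − ρ_c) r.
r = h · ρ_c / (ρ_m − ρ_c) = 2130 m × 2830 / (3370 − 2830) = 11200 m.

11200 m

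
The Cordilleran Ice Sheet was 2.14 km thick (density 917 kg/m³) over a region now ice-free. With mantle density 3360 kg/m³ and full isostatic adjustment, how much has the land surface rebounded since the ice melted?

Removing the load lets mantle flow back in; uplift u satisfies ρ_ice t = ρ_m u.
u = t ρ_ice/ρ_m = 2.14 km × 917/3360 = 0.584 km.

0.584 km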